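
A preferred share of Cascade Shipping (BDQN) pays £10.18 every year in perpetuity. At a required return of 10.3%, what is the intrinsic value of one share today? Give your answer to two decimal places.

Zero-growth DDM (perpetuity): P₀ = D/r = 10.18 / 0.103 = 98.8350

£98.83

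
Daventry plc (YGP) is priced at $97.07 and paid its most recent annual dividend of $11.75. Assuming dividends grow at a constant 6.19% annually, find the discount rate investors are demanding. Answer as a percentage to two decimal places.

19.04%

Rearranging the constant-growth DDM: r = D₁/P₀ + g.
D₁ = 11.75 × (1 + 0.0619) = 12.4773.
r = 12.4773 / 97.07 + 0.0619 = 0.12854 + 0.0619 = 0.19044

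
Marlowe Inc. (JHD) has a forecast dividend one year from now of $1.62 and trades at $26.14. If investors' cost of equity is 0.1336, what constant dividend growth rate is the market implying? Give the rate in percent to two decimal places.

7.16%

From P₀ = D₁/(r − g), the implied growth is g = r − D₁/P₀.
g = 0.1336 − 1.62/26.14 = 0.1336 − 0.06197 = 0.07163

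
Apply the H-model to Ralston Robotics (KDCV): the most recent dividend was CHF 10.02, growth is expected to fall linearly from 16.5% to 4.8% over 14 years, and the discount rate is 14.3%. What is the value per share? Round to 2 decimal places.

H-model: P₀ = D₀[(1+g_L) + H(g_S−g_L)]/(r−g_L), with H = 14/2 = 7.
P₀ = 10.02 × [(1+0.048) + 7×(0.165−0.048)] / (0.143−0.048)
   = 10.02 × 1.8670 / 0.095 = 196.9194

CHF 196.92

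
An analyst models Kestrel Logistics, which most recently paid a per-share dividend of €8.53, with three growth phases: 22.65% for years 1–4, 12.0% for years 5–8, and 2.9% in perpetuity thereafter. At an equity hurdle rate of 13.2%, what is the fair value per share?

Three-stage DDM. Project D₁…D_8; terminal Gordon value at t=8 with g = 0.029; discount at r = 0.132.
D_1 = 10.4620
D_2 = 12.8317
D_3 = 15.7381
D_4 = 19.3028
D_5 = 21.6191
D_6 = 24.2134
D_7 = 27.1190
D_8 = 30.3733
TV_8 = 31.2541/(0.132−0.029) = 303.4377
P₀ = Σ Dₜ/(1+r)ᵗ + TV_8/(1+r)^8 = 200.1865

€200.19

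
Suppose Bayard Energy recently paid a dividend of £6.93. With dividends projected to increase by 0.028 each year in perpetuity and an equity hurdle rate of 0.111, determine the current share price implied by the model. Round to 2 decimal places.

Gordon growth model: P₀ = D₁/(r − g). D₁ = 6.93 × (1 + 0.028) = 7.1240.
P₀ = 7.1240 / (0.111 − 0.028) = 7.1240 / 0.083 = 85.8318

£85.83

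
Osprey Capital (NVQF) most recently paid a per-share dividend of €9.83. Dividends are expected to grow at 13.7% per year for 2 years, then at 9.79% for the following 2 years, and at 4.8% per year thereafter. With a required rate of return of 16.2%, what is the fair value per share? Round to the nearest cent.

€113.56

Three-stage DDM. Project D₁…D_4; terminal Gordon value at t=4 with g = 0.048; discount at r = 0.162.
D_1 = 11.1767
D_2 = 12.7079
D_3 = 13.9520
D_4 = 15.3179
TV_4 = 16.0532/(0.162−0.048) = 140.8174
P₀ = Σ Dₜ/(1+r)ᵗ + TV_4/(1+r)^4 = 113.5625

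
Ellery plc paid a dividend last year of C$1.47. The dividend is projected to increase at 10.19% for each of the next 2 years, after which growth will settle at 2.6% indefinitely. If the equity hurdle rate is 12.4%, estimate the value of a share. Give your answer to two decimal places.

Two-stage DDM. Project D₁…D_2 at 0.1019, terminal growth 0.026, discount at r = 0.124.
D_1 = 1.6198
D_2 = 1.7848
Terminal value at t=2: TV = D_3/(r−g) = 1.8313/(0.124−0.026) = 18.6863
P₀ = 1.6198/(1+0.124)^1 + 1.7848/(1+0.124)^2 + 18.6863/(1+0.124)^2 = 17.6446

C$17.64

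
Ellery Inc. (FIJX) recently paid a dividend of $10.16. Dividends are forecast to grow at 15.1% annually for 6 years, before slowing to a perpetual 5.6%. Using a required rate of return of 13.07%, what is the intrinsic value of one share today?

$224.72

Two-stage DDM. Project D₁…D_6 at 0.151, terminal growth 0.056, discount at r = 0.1307.
D_1 = 11.6942
D_2 = 13.4600
D_3 = 15.4924
D_4 = 17.8318
D_5 = 20.5244
D_6 = 23.6236
Terminal value at t=6: TV = D_7/(r−g) = 24.9465/(0.1307−0.056) = 333.9558
P₀ = 11.6942/(1+0.1307)^1 + 13.4600/(1+0.1307)^2 + 15.4924/(1+0.1307)^3 + 17.8318/(1+0.1307)^4 + 20.5244/(1+0.1307)^5 + 23.6236/(1+0.1307)^6 + 333.9558/(1+0.1307)^6 = 224.7175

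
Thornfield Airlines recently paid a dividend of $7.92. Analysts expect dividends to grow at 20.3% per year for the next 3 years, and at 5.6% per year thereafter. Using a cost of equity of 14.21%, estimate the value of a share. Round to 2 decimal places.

$139.90

Two-stage DDM. Project D₁…D_3 at 0.203, terminal growth 0.056, discount at r = 0.1421.
D_1 = 9.5278
D_2 = 11.4619
D_3 = 13.7887
Terminal value at t=3: TV = D_4/(r−g) = 14.5608/(0.1421−0.056) = 169.1153
P₀ = 9.5278/(1+0.1421)^1 + 11.4619/(1+0.1421)^2 + 13.7887/(1+0.1421)^3 + 169.1153/(1+0.1421)^3 = 139.9047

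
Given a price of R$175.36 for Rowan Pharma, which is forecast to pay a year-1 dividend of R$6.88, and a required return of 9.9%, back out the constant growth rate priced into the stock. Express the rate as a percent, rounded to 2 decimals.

5.98%

From P₀ = D₁/(r − g), the implied growth is g = r − D₁/P₀.
g = 0.099 − 6.88/175.36 = 0.099 − 0.03923 = 0.05977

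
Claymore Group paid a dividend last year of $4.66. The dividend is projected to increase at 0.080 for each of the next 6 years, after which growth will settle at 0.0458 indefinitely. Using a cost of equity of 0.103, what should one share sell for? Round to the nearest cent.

$101.07

Two-stage DDM. Project D₁…D_6 at 0.08, terminal growth 0.0458, discount at r = 0.103.
D_1 = 5.0328
D_2 = 5.4354
D_3 = 5.8703
D_4 = 6.3399
D_5 = 6.8471
D_6 = 7.3948
Terminal value at t=6: TV = D_7/(r−g) = 7.7335/(0.103−0.0458) = 135.2014
P₀ = 5.0328/(1+0.103)^1 + 5.4354/(1+0.103)^2 + 5.8703/(1+0.103)^3 + 6.3399/(1+0.103)^4 + 6.8471/(1+0.103)^5 + 7.3948/(1+0.103)^6 + 135.2014/(1+0.103)^6 = 101.0695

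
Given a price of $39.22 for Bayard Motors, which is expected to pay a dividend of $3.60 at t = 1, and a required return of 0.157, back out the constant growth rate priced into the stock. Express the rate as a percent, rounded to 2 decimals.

6.52%

From P₀ = D₁/(r − g), the implied growth is g = r − D₁/P₀.
g = 0.157 − 3.60/39.22 = 0.157 − 0.09179 = 0.06521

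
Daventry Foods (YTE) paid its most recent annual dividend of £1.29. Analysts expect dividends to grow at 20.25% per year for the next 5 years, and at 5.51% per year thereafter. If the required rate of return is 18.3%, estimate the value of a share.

Two-stage DDM. Project D₁…D_5 at 0.2025, terminal growth 0.0551, discount at r = 0.183.
D_1 = 1.5512
D_2 = 1.8653
D_3 = 2.2431
D_4 = 2.6973
D_5 = 3.2435
Terminal value at t=5: TV = D_6/(r−g) = 3.4222/(0.183−0.0551) = 26.7570
P₀ = 1.5512/(1+0.183)^1 + 1.8653/(1+0.183)^2 + 2.2431/(1+0.183)^3 + 2.6973/(1+0.183)^4 + 3.2435/(1+0.183)^5 + 26.7570/(1+0.183)^5 = 18.3243

£18.32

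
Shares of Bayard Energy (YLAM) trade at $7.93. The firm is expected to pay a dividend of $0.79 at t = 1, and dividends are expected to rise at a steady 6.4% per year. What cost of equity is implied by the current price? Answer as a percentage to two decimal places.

16.36%

Rearranging the constant-growth DDM: r = D₁/P₀ + g.
r = 0.7900 / 7.93 + 0.064 = 0.09962 + 0.064 = 0.16362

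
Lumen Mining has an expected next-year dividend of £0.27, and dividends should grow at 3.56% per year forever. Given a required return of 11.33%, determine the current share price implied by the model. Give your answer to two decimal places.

£3.47

Gordon growth model: P₀ = D₁/(r − g), with D₁ = 0.27 given directly.
P₀ = 0.2700 / (0.1133 − 0.0356) = 0.2700 / 0.0777 = 3.4749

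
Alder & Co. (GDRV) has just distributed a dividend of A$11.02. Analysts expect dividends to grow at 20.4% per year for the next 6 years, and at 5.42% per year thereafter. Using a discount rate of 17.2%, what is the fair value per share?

Two-stage DDM. Project D₁…D_6 at 0.204, terminal growth 0.0542, discount at r = 0.172.
D_1 = 13.2681
D_2 = 15.9748
D_3 = 19.2336
D_4 = 23.1573
D_5 = 27.8814
D_6 = 33.5692
Terminal value at t=6: TV = D_7/(r−g) = 35.3886/(0.172−0.0542) = 300.4127
P₀ = 13.2681/(1+0.172)^1 + 15.9748/(1+0.172)^2 + 19.2336/(1+0.172)^3 + 23.1573/(1+0.172)^4 + 27.8814/(1+0.172)^5 + 33.5692/(1+0.172)^6 + 300.4127/(1+0.172)^6 = 188.6526

A$188.65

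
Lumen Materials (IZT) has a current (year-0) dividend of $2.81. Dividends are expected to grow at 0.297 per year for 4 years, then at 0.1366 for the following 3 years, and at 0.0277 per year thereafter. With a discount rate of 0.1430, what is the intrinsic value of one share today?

$70.22

Three-stage DDM. Project D₁…D_7; terminal Gordon value at t=7 with g = 0.0277; discount at r = 0.143.
D_1 = 3.6446
D_2 = 4.7270
D_3 = 6.1309
D_4 = 7.9518
D_5 = 9.0380
D_6 = 10.2726
D_7 = 11.6759
TV_7 = 11.9993/(0.143−0.0277) = 104.0702
P₀ = Σ Dₜ/(1+r)ᵗ + TV_7/(1+r)^7 = 70.2243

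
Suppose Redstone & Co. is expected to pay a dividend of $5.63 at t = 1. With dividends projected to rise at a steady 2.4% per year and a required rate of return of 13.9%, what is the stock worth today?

$48.96

Gordon growth model: P₀ = D₁/(r − g), with D₁ = 5.63 given directly.
P₀ = 5.6300 / (0.139 − 0.024) = 5.6300 / 0.115 = 48.9565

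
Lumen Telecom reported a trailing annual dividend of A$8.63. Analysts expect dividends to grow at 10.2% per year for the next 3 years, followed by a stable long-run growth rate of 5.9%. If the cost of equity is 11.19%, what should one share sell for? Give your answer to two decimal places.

A$193.62

Two-stage DDM. Project D₁…D_3 at 0.102, terminal growth 0.059, discount at r = 0.1119.
D_1 = 9.5103
D_2 = 10.4803
D_3 = 11.5493
Terminal value at t=3: TV = D_4/(r−g) = 12.2307/(0.1119−0.059) = 231.2043
P₀ = 9.5103/(1+0.1119)^1 + 10.4803/(1+0.1119)^2 + 11.5493/(1+0.1119)^3 + 231.2043/(1+0.1119)^3 = 193.6211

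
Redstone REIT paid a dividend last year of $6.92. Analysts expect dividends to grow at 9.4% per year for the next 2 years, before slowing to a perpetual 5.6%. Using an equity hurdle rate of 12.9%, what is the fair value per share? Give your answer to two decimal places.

Two-stage DDM. Project D₁…D_2 at 0.094, terminal growth 0.056, discount at r = 0.129.
D_1 = 7.5705
D_2 = 8.2821
Terminal value at t=2: TV = D_3/(r−g) = 8.7459/(0.129−0.056) = 119.8069
P₀ = 7.5705/(1+0.129)^1 + 8.2821/(1+0.129)^2 + 119.8069/(1+0.129)^2 = 107.1957

$107.20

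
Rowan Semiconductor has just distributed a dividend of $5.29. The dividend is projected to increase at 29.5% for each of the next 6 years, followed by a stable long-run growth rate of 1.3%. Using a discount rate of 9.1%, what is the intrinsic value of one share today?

Two-stage DDM. Project D₁…D_6 at 0.295, terminal growth 0.013, discount at r = 0.091.
D_1 = 6.8505
D_2 = 8.8715
D_3 = 11.4885
D_4 = 14.8777
D_5 = 19.2666
D_6 = 24.9502
Terminal value at t=6: TV = D_7/(r−g) = 25.2746/(0.091−0.013) = 324.0329
P₀ = 6.8505/(1+0.091)^1 + 8.8715/(1+0.091)^2 + 11.4885/(1+0.091)^3 + 14.8777/(1+0.091)^4 + 19.2666/(1+0.091)^5 + 24.9502/(1+0.091)^6 + 324.0329/(1+0.091)^6 = 252.4906

$252.49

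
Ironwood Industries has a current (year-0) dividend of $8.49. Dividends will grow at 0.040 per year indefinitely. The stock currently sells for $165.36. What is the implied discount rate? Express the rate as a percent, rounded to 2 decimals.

Rearranging the constant-growth DDM: r = D₁/P₀ + g.
D₁ = 8.49 × (1 + 0.04) = 8.8296.
r = 8.8296 / 165.36 + 0.04 = 0.05340 + 0.04 = 0.09340

9.34%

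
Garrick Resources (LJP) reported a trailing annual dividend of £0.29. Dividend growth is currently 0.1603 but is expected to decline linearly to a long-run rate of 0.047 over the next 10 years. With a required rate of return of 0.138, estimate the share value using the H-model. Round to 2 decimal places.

£5.14

H-model: P₀ = D₀[(1+g_L) + H(g_S−g_L)]/(r−g_L), with H = 10/2 = 5.
P₀ = 0.29 × [(1+0.047) + 5×(0.1603−0.047)] / (0.138−0.047)
   = 0.29 × 1.6135 / 0.091 = 5.1419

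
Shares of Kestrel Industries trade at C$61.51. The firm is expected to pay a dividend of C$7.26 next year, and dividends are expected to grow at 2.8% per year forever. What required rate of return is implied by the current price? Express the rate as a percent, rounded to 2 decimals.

14.60%

Rearranging the constant-growth DDM: r = D₁/P₀ + g.
r = 7.2600 / 61.51 + 0.028 = 0.11803 + 0.028 = 0.14603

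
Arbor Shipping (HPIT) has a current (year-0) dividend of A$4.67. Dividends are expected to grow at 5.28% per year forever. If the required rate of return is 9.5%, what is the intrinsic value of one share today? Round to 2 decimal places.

Gordon growth model: P₀ = D₁/(r − g). D₁ = 4.67 × (1 + 0.0528) = 4.9166.
P₀ = 4.9166 / (0.095 − 0.0528) = 4.9166 / 0.0422 = 116.5065

A$116.51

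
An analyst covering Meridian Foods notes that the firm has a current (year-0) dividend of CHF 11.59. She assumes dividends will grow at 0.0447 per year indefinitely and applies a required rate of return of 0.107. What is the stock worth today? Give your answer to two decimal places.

CHF 194.35

Gordon growth model: P₀ = D₁/(r − g). D₁ = 11.59 × (1 + 0.0447) = 12.1081.
P₀ = 12.1081 / (0.107 − 0.0447) = 12.1081 / 0.0623 = 194.3511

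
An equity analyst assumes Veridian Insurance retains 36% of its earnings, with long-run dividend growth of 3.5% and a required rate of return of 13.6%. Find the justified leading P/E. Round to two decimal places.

Payout ratio b = 1 − 0.36 = 0.64.
Justified leading P/E = b/(r−g) = 0.64/(0.136−0.035) = 6.3366

6.34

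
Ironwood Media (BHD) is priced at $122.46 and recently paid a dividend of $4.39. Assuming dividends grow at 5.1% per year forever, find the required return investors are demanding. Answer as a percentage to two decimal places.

8.87%

Rearranging the constant-growth DDM: r = D₁/P₀ + g.
D₁ = 4.39 × (1 + 0.051) = 4.6139.
r = 4.6139 / 122.46 + 0.051 = 0.03768 + 0.051 = 0.08868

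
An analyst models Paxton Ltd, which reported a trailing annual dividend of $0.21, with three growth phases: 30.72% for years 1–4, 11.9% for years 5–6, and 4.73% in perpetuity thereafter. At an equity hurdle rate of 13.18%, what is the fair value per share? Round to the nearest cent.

$6.48

Three-stage DDM. Project D₁…D_6; terminal Gordon value at t=6 with g = 0.0473; discount at r = 0.1318.
D_1 = 0.2745
D_2 = 0.3588
D_3 = 0.4691
D_4 = 0.6132
D_5 = 0.6861
D_6 = 0.7678
TV_6 = 0.8041/(0.1318−0.0473) = 9.5162
P₀ = Σ Dₜ/(1+r)ᵗ + TV_6/(1+r)^6 = 6.4820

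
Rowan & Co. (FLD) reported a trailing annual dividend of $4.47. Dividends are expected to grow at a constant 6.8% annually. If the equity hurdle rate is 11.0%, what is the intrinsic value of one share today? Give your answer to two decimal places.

$113.67

Gordon growth model: P₀ = D₁/(r − g). D₁ = 4.47 × (1 + 0.068) = 4.7740.
P₀ = 4.7740 / (0.11 − 0.068) = 4.7740 / 0.042 = 113.6657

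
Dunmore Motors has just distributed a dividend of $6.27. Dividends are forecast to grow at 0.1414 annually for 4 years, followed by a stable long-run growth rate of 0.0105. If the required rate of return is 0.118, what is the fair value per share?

$90.45

Two-stage DDM. Project D₁…D_4 at 0.1414, terminal growth 0.0105, discount at r = 0.118.
D_1 = 7.1566
D_2 = 8.1685
D_3 = 9.3235
D_4 = 10.6419
Terminal value at t=4: TV = D_5/(r−g) = 10.7536/(0.118−0.0105) = 100.0338
P₀ = 7.1566/(1+0.118)^1 + 8.1685/(1+0.118)^2 + 9.3235/(1+0.118)^3 + 10.6419/(1+0.118)^4 + 100.0338/(1+0.118)^4 = 90.4495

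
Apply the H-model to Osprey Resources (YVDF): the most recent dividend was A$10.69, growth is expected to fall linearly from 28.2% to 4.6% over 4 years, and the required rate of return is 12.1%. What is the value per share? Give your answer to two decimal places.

A$216.37

H-model: P₀ = D₀[(1+g_L) + H(g_S−g_L)]/(r−g_L), with H = 4/2 = 2.
P₀ = 10.69 × [(1+0.046) + 2×(0.282−0.046)] / (0.121−0.046)
   = 10.69 × 1.5180 / 0.075 = 216.3656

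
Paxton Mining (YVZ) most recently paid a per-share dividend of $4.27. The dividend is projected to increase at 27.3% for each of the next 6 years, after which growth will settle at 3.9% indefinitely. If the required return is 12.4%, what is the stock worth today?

$150.66

Two-stage DDM. Project D₁…D_6 at 0.273, terminal growth 0.039, discount at r = 0.124.
D_1 = 5.4357
D_2 = 6.9197
D_3 = 8.8087
D_4 = 11.2135
D_5 = 14.2748
D_6 = 18.1718
Terminal value at t=6: TV = D_7/(r−g) = 18.8805/(0.124−0.039) = 222.1237
P₀ = 5.4357/(1+0.124)^1 + 6.9197/(1+0.124)^2 + 8.8087/(1+0.124)^3 + 11.2135/(1+0.124)^4 + 14.2748/(1+0.124)^5 + 18.1718/(1+0.124)^6 + 222.1237/(1+0.124)^6 = 150.6634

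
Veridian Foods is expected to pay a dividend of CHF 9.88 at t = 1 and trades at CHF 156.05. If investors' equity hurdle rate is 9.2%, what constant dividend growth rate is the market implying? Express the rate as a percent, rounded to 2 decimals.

From P₀ = D₁/(r − g), the implied growth is g = r − D₁/P₀.
g = 0.092 − 9.88/156.05 = 0.092 − 0.06331 = 0.02869

2.87%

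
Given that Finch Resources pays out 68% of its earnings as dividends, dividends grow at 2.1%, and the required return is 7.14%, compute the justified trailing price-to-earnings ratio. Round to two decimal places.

Justified trailing P/E = b(1+g)/(r−g) = 0.68×(1+0.021)/(0.0714−0.021) = 13.7754

13.78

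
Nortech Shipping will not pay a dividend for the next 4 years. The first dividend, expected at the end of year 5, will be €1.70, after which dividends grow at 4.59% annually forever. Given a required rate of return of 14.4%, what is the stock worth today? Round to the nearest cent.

€10.12

Deferred-dividend DDM. At t=4 the remaining stream is a growing perpetuity with first payment D_5 = 1.70.
V_4 = D_5/(r−g) = 1.70/(0.144−0.0459) = 17.3293
P₀ = V_4/(1+r)^4 = 17.3293/(1+0.144)^4 = 10.1176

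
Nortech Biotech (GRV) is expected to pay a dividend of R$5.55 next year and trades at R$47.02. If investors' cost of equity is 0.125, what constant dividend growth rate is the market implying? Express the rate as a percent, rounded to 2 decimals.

From P₀ = D₁/(r − g), the implied growth is g = r − D₁/P₀.
g = 0.125 − 5.55/47.02 = 0.125 − 0.11803 = 0.00697

0.70%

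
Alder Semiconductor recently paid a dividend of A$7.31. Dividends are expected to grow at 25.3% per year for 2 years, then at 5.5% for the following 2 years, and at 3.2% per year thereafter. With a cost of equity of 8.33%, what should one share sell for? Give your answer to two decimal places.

A$223.63

Three-stage DDM. Project D₁…D_4; terminal Gordon value at t=4 with g = 0.032; discount at r = 0.0833.
D_1 = 9.1594
D_2 = 11.4768
D_3 = 12.1080
D_4 = 12.7739
TV_4 = 13.1827/(0.0833−0.032) = 256.9726
P₀ = Σ Dₜ/(1+r)ᵗ + TV_4/(1+r)^4 = 223.6257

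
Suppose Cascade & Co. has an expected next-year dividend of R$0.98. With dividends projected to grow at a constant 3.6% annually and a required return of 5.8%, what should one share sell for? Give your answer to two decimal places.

Gordon growth model: P₀ = D₁/(r − g), with D₁ = 0.98 given directly.
P₀ = 0.9800 / (0.058 − 0.036) = 0.9800 / 0.022 = 44.5455

R$44.55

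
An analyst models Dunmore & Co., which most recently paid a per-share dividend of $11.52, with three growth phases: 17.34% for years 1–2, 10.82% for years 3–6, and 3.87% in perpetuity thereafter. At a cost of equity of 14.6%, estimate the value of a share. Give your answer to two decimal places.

$170.56

Three-stage DDM. Project D₁…D_6; terminal Gordon value at t=6 with g = 0.0387; discount at r = 0.146.
D_1 = 13.5176
D_2 = 15.8615
D_3 = 17.5777
D_4 = 19.4796
D_5 = 21.5873
D_6 = 23.9231
TV_6 = 24.8489/(0.146−0.0387) = 231.5835
P₀ = Σ Dₜ/(1+r)ᵗ + TV_6/(1+r)^6 = 170.5634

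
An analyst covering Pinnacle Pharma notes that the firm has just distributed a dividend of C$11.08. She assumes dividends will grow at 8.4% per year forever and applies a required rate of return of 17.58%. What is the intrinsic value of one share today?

C$130.84

Gordon growth model: P₀ = D₁/(r − g). D₁ = 11.08 × (1 + 0.084) = 12.0107.
P₀ = 12.0107 / (0.1758 − 0.084) = 12.0107 / 0.0918 = 130.8357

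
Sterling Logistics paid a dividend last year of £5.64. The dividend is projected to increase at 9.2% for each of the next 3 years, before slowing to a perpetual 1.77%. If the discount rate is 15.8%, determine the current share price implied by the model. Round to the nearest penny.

Two-stage DDM. Project D₁…D_3 at 0.092, terminal growth 0.0177, discount at r = 0.158.
D_1 = 6.1589
D_2 = 6.7255
D_3 = 7.3442
Terminal value at t=3: TV = D_4/(r−g) = 7.4742/(0.158−0.0177) = 53.2732
P₀ = 6.1589/(1+0.158)^1 + 6.7255/(1+0.158)^2 + 7.3442/(1+0.158)^3 + 53.2732/(1+0.158)^3 = 49.3706

£49.37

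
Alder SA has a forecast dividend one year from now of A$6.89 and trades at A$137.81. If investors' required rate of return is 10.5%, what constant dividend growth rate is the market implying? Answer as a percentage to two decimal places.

From P₀ = D₁/(r − g), the implied growth is g = r − D₁/P₀.
g = 0.105 − 6.89/137.81 = 0.105 − 0.05000 = 0.05500

5.50%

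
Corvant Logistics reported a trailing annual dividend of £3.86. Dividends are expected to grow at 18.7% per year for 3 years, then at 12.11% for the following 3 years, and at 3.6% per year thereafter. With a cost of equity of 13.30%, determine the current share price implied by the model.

£71.69

Three-stage DDM. Project D₁…D_6; terminal Gordon value at t=6 with g = 0.036; discount at r = 0.133.
D_1 = 4.5818
D_2 = 5.4386
D_3 = 6.4556
D_4 = 7.2374
D_5 = 8.1139
D_6 = 9.0965
TV_6 = 9.4239/(0.133−0.036) = 97.1540
P₀ = Σ Dₜ/(1+r)ᵗ + TV_6/(1+r)^6 = 71.6858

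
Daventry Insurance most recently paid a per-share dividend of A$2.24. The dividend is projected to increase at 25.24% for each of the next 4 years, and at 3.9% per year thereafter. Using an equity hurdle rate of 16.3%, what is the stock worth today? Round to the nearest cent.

A$36.06

Two-stage DDM. Project D₁…D_4 at 0.2524, terminal growth 0.039, discount at r = 0.163.
D_1 = 2.8054
D_2 = 3.5135
D_3 = 4.4002
D_4 = 5.5109
Terminal value at t=4: TV = D_5/(r−g) = 5.7258/(0.163−0.039) = 46.1758
P₀ = 2.8054/(1+0.163)^1 + 3.5135/(1+0.163)^2 + 4.4002/(1+0.163)^3 + 5.5109/(1+0.163)^4 + 46.1758/(1+0.163)^4 = 36.0598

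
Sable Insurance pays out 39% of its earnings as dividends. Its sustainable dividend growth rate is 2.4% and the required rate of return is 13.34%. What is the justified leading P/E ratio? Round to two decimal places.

3.56

Justified leading P/E = b/(r−g) = 0.39/(0.1334−0.024) = 3.5649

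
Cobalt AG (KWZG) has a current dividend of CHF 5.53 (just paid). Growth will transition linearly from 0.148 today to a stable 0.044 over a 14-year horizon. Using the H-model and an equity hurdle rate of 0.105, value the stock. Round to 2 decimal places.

H-model: P₀ = D₀[(1+g_L) + H(g_S−g_L)]/(r−g_L), with H = 14/2 = 7.
P₀ = 5.53 × [(1+0.044) + 7×(0.148−0.044)] / (0.105−0.044)
   = 5.53 × 1.7720 / 0.061 = 160.6420

CHF 160.64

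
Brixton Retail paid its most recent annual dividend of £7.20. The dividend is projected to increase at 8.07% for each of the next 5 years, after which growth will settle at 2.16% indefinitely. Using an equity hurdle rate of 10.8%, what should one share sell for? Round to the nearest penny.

£108.57

Two-stage DDM. Project D₁…D_5 at 0.0807, terminal growth 0.0216, discount at r = 0.108.
D_1 = 7.7810
D_2 = 8.4090
D_3 = 9.0876
D_4 = 9.8209
D_5 = 10.6135
Terminal value at t=5: TV = D_6/(r−g) = 10.8427/(0.108−0.0216) = 125.4947
P₀ = 7.7810/(1+0.108)^1 + 8.4090/(1+0.108)^2 + 9.0876/(1+0.108)^3 + 9.8209/(1+0.108)^4 + 10.6135/(1+0.108)^5 + 125.4947/(1+0.108)^5 = 108.5744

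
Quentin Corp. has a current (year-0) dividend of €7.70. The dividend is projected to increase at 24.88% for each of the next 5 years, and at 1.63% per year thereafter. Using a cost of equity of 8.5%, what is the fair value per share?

€289.94

Two-stage DDM. Project D₁…D_5 at 0.2488, terminal growth 0.0163, discount at r = 0.085.
D_1 = 9.6158
D_2 = 12.0082
D_3 = 14.9958
D_4 = 18.7267
D_5 = 23.3860
Terminal value at t=5: TV = D_6/(r−g) = 23.7671/(0.085−0.0163) = 345.9556
P₀ = 9.6158/(1+0.085)^1 + 12.0082/(1+0.085)^2 + 14.9958/(1+0.085)^3 + 18.7267/(1+0.085)^4 + 23.3860/(1+0.085)^5 + 345.9556/(1+0.085)^5 = 289.9448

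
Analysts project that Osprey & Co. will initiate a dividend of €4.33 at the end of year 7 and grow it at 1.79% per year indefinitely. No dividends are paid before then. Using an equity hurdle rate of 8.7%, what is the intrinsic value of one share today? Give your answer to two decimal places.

Deferred-dividend DDM. At t=6 the remaining stream is a growing perpetuity with first payment D_7 = 4.33.
V_6 = D_7/(r−g) = 4.33/(0.087−0.0179) = 62.6628
P₀ = V_6/(1+r)^6 = 62.6628/(1+0.087)^6 = 37.9868

€37.99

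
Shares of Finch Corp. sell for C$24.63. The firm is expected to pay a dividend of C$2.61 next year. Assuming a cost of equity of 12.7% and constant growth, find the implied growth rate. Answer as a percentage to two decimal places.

From P₀ = D₁/(r − g), the implied growth is g = r − D₁/P₀.
g = 0.127 − 2.61/24.63 = 0.127 − 0.10597 = 0.02103

2.10%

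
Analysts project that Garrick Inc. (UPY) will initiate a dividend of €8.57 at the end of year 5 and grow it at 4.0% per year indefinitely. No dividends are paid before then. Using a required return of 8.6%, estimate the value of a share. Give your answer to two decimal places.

Deferred-dividend DDM. At t=4 the remaining stream is a growing perpetuity with first payment D_5 = 8.57.
V_4 = D_5/(r−g) = 8.57/(0.086−0.04) = 186.3043
P₀ = V_4/(1+r)^4 = 186.3043/(1+0.086)^4 = 133.9380

€133.94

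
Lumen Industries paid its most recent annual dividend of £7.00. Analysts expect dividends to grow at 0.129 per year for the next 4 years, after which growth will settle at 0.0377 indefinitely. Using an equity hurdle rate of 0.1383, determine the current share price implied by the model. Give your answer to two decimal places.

£97.31

Two-stage DDM. Project D₁…D_4 at 0.129, terminal growth 0.0377, discount at r = 0.1383.
D_1 = 7.9030
D_2 = 8.9225
D_3 = 10.0735
D_4 = 11.3730
Terminal value at t=4: TV = D_5/(r−g) = 11.8017/(0.1383−0.0377) = 117.3134
P₀ = 7.9030/(1+0.1383)^1 + 8.9225/(1+0.1383)^2 + 10.0735/(1+0.1383)^3 + 11.3730/(1+0.1383)^4 + 117.3134/(1+0.1383)^4 = 97.3076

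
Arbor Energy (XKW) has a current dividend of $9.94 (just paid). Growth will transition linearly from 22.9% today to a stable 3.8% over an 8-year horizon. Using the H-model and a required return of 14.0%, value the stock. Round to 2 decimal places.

$175.61

H-model: P₀ = D₀[(1+g_L) + H(g_S−g_L)]/(r−g_L), with H = 8/2 = 4.
P₀ = 9.94 × [(1+0.038) + 4×(0.229−0.038)] / (0.14−0.038)
   = 9.94 × 1.8020 / 0.102 = 175.6067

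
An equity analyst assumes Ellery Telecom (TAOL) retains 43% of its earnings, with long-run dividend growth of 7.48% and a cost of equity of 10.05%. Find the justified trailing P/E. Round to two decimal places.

Payout ratio b = 1 − 0.43 = 0.57.
Justified trailing P/E = b(1+g)/(r−g) = 0.57×(1+0.0748)/(0.1005−0.0748) = 23.8380

23.84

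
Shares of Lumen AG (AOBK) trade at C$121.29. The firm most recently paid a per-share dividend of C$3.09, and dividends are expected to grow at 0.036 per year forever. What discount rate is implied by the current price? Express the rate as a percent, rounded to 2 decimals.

6.24%

Rearranging the constant-growth DDM: r = D₁/P₀ + g.
D₁ = 3.09 × (1 + 0.036) = 3.2012.
r = 3.2012 / 121.29 + 0.036 = 0.02639 + 0.036 = 0.06239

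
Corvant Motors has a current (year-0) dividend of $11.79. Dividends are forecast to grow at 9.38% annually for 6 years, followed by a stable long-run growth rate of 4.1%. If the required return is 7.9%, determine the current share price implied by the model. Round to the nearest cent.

$424.71

Two-stage DDM. Project D₁…D_6 at 0.0938, terminal growth 0.041, discount at r = 0.079.
D_1 = 12.8959
D_2 = 14.1055
D_3 = 15.4286
D_4 = 16.8758
D_5 = 18.4588
D_6 = 20.1902
Terminal value at t=6: TV = D_7/(r−g) = 21.0180/(0.079−0.041) = 553.1061
P₀ = 12.8959/(1+0.079)^1 + 14.1055/(1+0.079)^2 + 15.4286/(1+0.079)^3 + 16.8758/(1+0.079)^4 + 18.4588/(1+0.079)^5 + 20.1902/(1+0.079)^6 + 553.1061/(1+0.079)^6 = 424.7081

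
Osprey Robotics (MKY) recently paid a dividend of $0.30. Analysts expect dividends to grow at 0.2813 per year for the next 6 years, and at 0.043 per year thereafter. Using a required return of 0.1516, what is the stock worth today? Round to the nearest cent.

Two-stage DDM. Project D₁…D_6 at 0.2813, terminal growth 0.043, discount at r = 0.1516.
D_1 = 0.3844
D_2 = 0.4925
D_3 = 0.6311
D_4 = 0.8086
D_5 = 1.0360
D_6 = 1.3275
Terminal value at t=6: TV = D_7/(r−g) = 1.3846/(0.1516−0.043) = 12.7491
P₀ = 0.3844/(1+0.1516)^1 + 0.4925/(1+0.1516)^2 + 0.6311/(1+0.1516)^3 + 0.8086/(1+0.1516)^4 + 1.0360/(1+0.1516)^5 + 1.3275/(1+0.1516)^6 + 12.7491/(1+0.1516)^6 = 8.1248

$8.12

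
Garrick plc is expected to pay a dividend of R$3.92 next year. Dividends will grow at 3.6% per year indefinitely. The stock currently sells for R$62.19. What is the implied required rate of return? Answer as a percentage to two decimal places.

9.90%

Rearranging the constant-growth DDM: r = D₁/P₀ + g.
r = 3.9200 / 62.19 + 0.036 = 0.06303 + 0.036 = 0.09903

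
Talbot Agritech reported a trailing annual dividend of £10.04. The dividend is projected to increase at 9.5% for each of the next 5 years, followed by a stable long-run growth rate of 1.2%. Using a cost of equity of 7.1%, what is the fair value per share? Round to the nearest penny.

£246.07

Two-stage DDM. Project D₁…D_5 at 0.095, terminal growth 0.012, discount at r = 0.071.
D_1 = 10.9938
D_2 = 12.0382
D_3 = 13.1818
D_4 = 14.4341
D_5 = 15.8054
Terminal value at t=5: TV = D_6/(r−g) = 15.9950/(0.071−0.012) = 271.1021
P₀ = 10.9938/(1+0.071)^1 + 12.0382/(1+0.071)^2 + 13.1818/(1+0.071)^3 + 14.4341/(1+0.071)^4 + 15.8054/(1+0.071)^5 + 271.1021/(1+0.071)^5 = 246.0686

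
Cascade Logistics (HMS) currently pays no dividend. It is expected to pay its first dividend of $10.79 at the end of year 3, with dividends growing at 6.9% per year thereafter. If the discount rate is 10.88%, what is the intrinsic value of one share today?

$220.51

Deferred-dividend DDM. At t=2 the remaining stream is a growing perpetuity with first payment D_3 = 10.79.
V_2 = D_3/(r−g) = 10.79/(0.1088−0.069) = 271.1055
P₀ = V_2/(1+r)^2 = 271.1055/(1+0.1088)^2 = 220.5119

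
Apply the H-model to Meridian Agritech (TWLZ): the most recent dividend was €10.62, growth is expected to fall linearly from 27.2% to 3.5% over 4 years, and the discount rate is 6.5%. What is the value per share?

H-model: P₀ = D₀[(1+g_L) + H(g_S−g_L)]/(r−g_L), with H = 4/2 = 2.
P₀ = 10.62 × [(1+0.035) + 2×(0.272−0.035)] / (0.065−0.035)
   = 10.62 × 1.5090 / 0.03 = 534.1860

€534.19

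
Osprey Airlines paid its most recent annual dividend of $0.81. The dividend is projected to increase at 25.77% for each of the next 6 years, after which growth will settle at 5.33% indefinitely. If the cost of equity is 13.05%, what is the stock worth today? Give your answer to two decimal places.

$28.13

Two-stage DDM. Project D₁…D_6 at 0.2577, terminal growth 0.0533, discount at r = 0.1305.
D_1 = 1.0187
D_2 = 1.2813
D_3 = 1.6114
D_4 = 2.0267
D_5 = 2.5490
D_6 = 3.2059
Terminal value at t=6: TV = D_7/(r−g) = 3.3768/(0.1305−0.0533) = 43.7403
P₀ = 1.0187/(1+0.1305)^1 + 1.2813/(1+0.1305)^2 + 1.6114/(1+0.1305)^3 + 2.0267/(1+0.1305)^4 + 2.5490/(1+0.1305)^5 + 3.2059/(1+0.1305)^6 + 43.7403/(1+0.1305)^6 = 28.1296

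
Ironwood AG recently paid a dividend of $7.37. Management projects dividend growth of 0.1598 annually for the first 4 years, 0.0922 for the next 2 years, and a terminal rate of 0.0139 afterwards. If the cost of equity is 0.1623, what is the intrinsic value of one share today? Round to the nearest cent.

$86.72

Three-stage DDM. Project D₁…D_6; terminal Gordon value at t=6 with g = 0.0139; discount at r = 0.1623.
D_1 = 8.5477
D_2 = 9.9137
D_3 = 11.4979
D_4 = 13.3352
D_5 = 14.5647
D_6 = 15.9076
TV_6 = 16.1287/(0.1623−0.0139) = 108.6840
P₀ = Σ Dₜ/(1+r)ᵗ + TV_6/(1+r)^6 = 86.7214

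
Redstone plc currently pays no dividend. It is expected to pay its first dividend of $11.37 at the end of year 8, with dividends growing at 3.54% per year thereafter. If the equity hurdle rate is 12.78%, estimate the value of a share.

$53.02

Deferred-dividend DDM. At t=7 the remaining stream is a growing perpetuity with first payment D_8 = 11.37.
V_7 = D_8/(r−g) = 11.37/(0.1278−0.0354) = 123.0519
P₀ = V_7/(1+r)^7 = 123.0519/(1+0.1278)^7 = 53.0229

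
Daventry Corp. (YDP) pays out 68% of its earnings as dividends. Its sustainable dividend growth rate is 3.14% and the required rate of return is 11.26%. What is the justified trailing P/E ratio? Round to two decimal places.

Justified trailing P/E = b(1+g)/(r−g) = 0.68×(1+0.0314)/(0.1126−0.0314) = 8.6373

8.64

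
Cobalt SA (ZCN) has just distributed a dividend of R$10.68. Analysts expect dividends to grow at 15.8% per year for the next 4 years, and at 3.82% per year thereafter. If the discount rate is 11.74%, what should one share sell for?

R$208.23

Two-stage DDM. Project D₁…D_4 at 0.158, terminal growth 0.0382, discount at r = 0.1174.
D_1 = 12.3674
D_2 = 14.3215
D_3 = 16.5843
D_4 = 19.2046
Terminal value at t=4: TV = D_5/(r−g) = 19.9382/(0.1174−0.0382) = 251.7453
P₀ = 12.3674/(1+0.1174)^1 + 14.3215/(1+0.1174)^2 + 16.5843/(1+0.1174)^3 + 19.2046/(1+0.1174)^4 + 251.7453/(1+0.1174)^4 = 208.2270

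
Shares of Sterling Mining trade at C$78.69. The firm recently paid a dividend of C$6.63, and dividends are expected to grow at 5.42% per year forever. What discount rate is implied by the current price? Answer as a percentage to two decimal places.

Rearranging the constant-growth DDM: r = D₁/P₀ + g.
D₁ = 6.63 × (1 + 0.0542) = 6.9893.
r = 6.9893 / 78.69 + 0.0542 = 0.08882 + 0.0542 = 0.14302

14.30%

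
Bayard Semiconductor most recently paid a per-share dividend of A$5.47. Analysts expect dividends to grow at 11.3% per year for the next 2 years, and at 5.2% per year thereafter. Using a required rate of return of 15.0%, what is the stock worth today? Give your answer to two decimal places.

A$65.42

Two-stage DDM. Project D₁…D_2 at 0.113, terminal growth 0.052, discount at r = 0.15.
D_1 = 6.0881
D_2 = 6.7761
Terminal value at t=2: TV = D_3/(r−g) = 7.1284/(0.15−0.052) = 72.7390
P₀ = 6.0881/(1+0.15)^1 + 6.7761/(1+0.15)^2 + 72.7390/(1+0.15)^2 = 65.4188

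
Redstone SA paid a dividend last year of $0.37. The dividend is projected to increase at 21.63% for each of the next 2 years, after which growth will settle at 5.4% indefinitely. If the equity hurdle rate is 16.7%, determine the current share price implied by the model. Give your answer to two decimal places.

Two-stage DDM. Project D₁…D_2 at 0.2163, terminal growth 0.054, discount at r = 0.167.
D_1 = 0.4500
D_2 = 0.5474
Terminal value at t=2: TV = D_3/(r−g) = 0.5769/(0.167−0.054) = 5.1056
P₀ = 0.4500/(1+0.167)^1 + 0.5474/(1+0.167)^2 + 5.1056/(1+0.167)^2 = 4.5365

$4.54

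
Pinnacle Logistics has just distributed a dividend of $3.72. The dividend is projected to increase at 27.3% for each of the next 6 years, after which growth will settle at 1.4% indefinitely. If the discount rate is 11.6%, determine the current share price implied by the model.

$117.75

Two-stage DDM. Project D₁…D_6 at 0.273, terminal growth 0.014, discount at r = 0.116.
D_1 = 4.7356
D_2 = 6.0284
D_3 = 7.6741
D_4 = 9.7691
D_5 = 12.4361
D_6 = 15.8312
Terminal value at t=6: TV = D_7/(r−g) = 16.0528/(0.116−0.014) = 157.3806
P₀ = 4.7356/(1+0.116)^1 + 6.0284/(1+0.116)^2 + 7.6741/(1+0.116)^3 + 9.7691/(1+0.116)^4 + 12.4361/(1+0.116)^5 + 15.8312/(1+0.116)^6 + 157.3806/(1+0.116)^6 = 117.7454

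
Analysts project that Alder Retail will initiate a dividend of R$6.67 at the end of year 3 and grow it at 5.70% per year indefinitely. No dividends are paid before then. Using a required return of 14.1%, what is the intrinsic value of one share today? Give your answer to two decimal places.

Deferred-dividend DDM. At t=2 the remaining stream is a growing perpetuity with first payment D_3 = 6.67.
V_2 = D_3/(r−g) = 6.67/(0.141−0.057) = 79.4048
P₀ = V_2/(1+r)^2 = 79.4048/(1+0.141)^2 = 60.9923

R$60.99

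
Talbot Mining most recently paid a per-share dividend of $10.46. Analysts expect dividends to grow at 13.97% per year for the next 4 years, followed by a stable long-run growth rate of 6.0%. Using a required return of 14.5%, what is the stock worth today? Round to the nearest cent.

Two-stage DDM. Project D₁…D_4 at 0.1397, terminal growth 0.06, discount at r = 0.145.
D_1 = 11.9213
D_2 = 13.5867
D_3 = 15.4847
D_4 = 17.6479
Terminal value at t=4: TV = D_5/(r−g) = 18.7068/(0.145−0.06) = 220.0801
P₀ = 11.9213/(1+0.145)^1 + 13.5867/(1+0.145)^2 + 15.4847/(1+0.145)^3 + 17.6479/(1+0.145)^4 + 220.0801/(1+0.145)^4 = 169.4020

$169.40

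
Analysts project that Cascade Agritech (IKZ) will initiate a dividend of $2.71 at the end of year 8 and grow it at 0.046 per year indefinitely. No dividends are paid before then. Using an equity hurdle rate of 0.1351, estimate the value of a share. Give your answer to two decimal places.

$12.53

Deferred-dividend DDM. At t=7 the remaining stream is a growing perpetuity with first payment D_8 = 2.71.
V_7 = D_8/(r−g) = 2.71/(0.1351−0.046) = 30.4153
P₀ = V_7/(1+r)^7 = 30.4153/(1+0.1351)^7 = 12.5272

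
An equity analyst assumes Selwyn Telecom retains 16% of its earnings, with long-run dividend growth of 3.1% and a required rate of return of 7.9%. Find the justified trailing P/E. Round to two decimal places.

18.04

Payout ratio b = 1 − 0.16 = 0.84.
Justified trailing P/E = b(1+g)/(r−g) = 0.84×(1+0.031)/(0.079−0.031) = 18.0425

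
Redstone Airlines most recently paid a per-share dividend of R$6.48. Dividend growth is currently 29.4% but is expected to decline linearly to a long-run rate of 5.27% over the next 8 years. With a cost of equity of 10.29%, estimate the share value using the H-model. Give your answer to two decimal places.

H-model: P₀ = D₀[(1+g_L) + H(g_S−g_L)]/(r−g_L), with H = 8/2 = 4.
P₀ = 6.48 × [(1+0.0527) + 4×(0.294−0.0527)] / (0.1029−0.0527)
   = 6.48 × 2.0179 / 0.0502 = 260.4779

R$260.48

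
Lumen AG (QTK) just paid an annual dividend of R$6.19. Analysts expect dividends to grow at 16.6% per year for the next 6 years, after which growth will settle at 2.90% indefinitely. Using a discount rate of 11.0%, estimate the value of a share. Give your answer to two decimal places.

R$149.93

Two-stage DDM. Project D₁…D_6 at 0.166, terminal growth 0.029, discount at r = 0.11.
D_1 = 7.2175
D_2 = 8.4157
D_3 = 9.8126
D_4 = 11.4415
D_5 = 13.3408
D_6 = 15.5554
Terminal value at t=6: TV = D_7/(r−g) = 16.0065/(0.11−0.029) = 197.6115
P₀ = 7.2175/(1+0.11)^1 + 8.4157/(1+0.11)^2 + 9.8126/(1+0.11)^3 + 11.4415/(1+0.11)^4 + 13.3408/(1+0.11)^5 + 15.5554/(1+0.11)^6 + 197.6115/(1+0.11)^6 = 149.9294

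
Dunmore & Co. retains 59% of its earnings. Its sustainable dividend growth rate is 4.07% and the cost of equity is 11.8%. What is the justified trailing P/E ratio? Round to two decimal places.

Payout ratio b = 1 − 0.59 = 0.41.
Justified trailing P/E = b(1+g)/(r−g) = 0.41×(1+0.0407)/(0.118−0.0407) = 5.5199

5.52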